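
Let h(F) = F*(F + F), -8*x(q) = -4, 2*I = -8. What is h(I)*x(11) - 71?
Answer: -55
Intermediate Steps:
I = -4 (I = (1/2)*(-8) = -4)
x(q) = 1/2 (x(q) = -1/8*(-4) = 1/2)
h(F) = 2*F**2 (h(F) = F*(2*F) = 2*F**2)
h(I)*x(11) - 71 = (2*(-4)**2)*(1/2) - 71 = (2*16)*(1/2) - 71 = 32*(1/2) - 71 = 16 - 71 = -55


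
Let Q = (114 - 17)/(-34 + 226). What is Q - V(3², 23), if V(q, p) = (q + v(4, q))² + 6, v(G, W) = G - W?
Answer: -4127/192 ≈ -21.495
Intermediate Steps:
Q = 97/192 ≈ 0.50521
V(q, p) = 22 (V(q, p) = (q + (4 - q))² + 6 = 4² + 6 = 16 + 6 = 22)
Q - V(3², 23) = 97/192 - 1*22 = 97/192 - 22 = -4127/192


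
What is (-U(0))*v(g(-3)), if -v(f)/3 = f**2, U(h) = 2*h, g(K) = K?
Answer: 0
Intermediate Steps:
v(f) = -3*f**2
(-U(0))*v(g(-3)) = (-2*0)*(-3*(-3)**2) = (-1*0)*(-3*9) = 0*(-27) = 0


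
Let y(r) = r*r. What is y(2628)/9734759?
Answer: 6906384/9734759 ≈ 0.70946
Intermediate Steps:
y(r) = r²
y(2628)/9734759 = 2628²/9734759 = 6906384*(1/9734759) = 6906384/9734759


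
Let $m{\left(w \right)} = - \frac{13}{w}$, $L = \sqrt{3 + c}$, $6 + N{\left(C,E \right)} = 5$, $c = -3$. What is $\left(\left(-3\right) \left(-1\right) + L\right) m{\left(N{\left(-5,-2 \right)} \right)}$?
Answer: $39$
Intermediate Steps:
$N{\left(C,E \right)} = -1$ ($N{\left(C,E \right)} = -6 + 5 = -1$)
$L = 0$ ($L = \sqrt{3 - 3} = \sqrt{0} = 0$)
$\left(\left(-3\right) \left(-1\right) + L\right) m{\left(N{\left(-5,-2 \right)} \right)} = \left(\left(-3\right) \left(-1\right) + 0\right) \left(- \frac{13}{-1}\right) = \left(3 + 0\right) \left(\left(-13\right) \left(-1\right)\right) = 3 \cdot 13 = 39$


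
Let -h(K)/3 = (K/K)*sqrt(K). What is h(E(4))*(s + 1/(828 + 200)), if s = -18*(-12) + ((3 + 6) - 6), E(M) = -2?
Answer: -675399*I*sqrt(2)/1028 ≈ -929.14*I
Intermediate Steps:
h(K) = -3*sqrt(K) (h(K) = -3*K/K*sqrt(K) = -3*sqrt(K))
s = 219 (s = 216 + (9 - 6) = 216 + 3 = 219)
h(E(4))*(s + 1/(828 + 200)) = (-3*I*sqrt(2))*(219 + 1/(828 + 200)) = (-3*I*sqrt(2))*(219 + 1/1028) = -3*I*sqrt(2)*(225133/1028) = -675399*I*sqrt(2)/1028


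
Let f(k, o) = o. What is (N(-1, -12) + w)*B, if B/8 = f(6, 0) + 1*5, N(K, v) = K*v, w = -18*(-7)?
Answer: 5520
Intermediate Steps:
w = 126
B = 40 (B = 8*(0 + 1*5) = 8*(0 + 5) = 8*5 = 40)
(N(-1, -12) + w)*B = (-1*(-12) + 126)*40 = (12 + 126)*40 = 138*40 = 5520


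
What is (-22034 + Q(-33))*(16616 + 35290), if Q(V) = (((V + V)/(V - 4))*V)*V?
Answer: -38586089904/37 ≈ -1.0429e+9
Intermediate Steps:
Q(V) = 2*V**3/(-4 + V) (Q(V) = (((2*V)/(-4 + V))*V)*V = ((2*V/(-4 + V))*V)*V = (2*V**2/(-4 + V))*V = 2*V**3/(-4 + V))
(-22034 + Q(-33))*(16616 + 35290) = (-22034 + 2*(-33)**3/(-4 - 33))*(16616 + 35290) = (-22034 + 2*(-35937)/(-37))*51906 = (-22034 + 2*(-35937)*(-1/37))*51906 = (-22034 + 71874/37)*51906 = -743384/37*51906 = -38586089904/37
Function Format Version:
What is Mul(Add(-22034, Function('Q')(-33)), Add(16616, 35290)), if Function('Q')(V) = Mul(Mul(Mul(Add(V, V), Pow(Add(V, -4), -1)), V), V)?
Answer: Rational(-38586089904, 37) ≈ -1.0429e+9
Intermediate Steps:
Function('Q')(V) = Mul(2, Pow(V, 3), Pow(Add(-4, V), -1)) (Function('Q')(V) = Mul(Mul(Mul(Mul(2, V), Pow(Add(-4, V), -1)), V), V) = Mul(Mul(Mul(2, V, Pow(Add(-4, V), -1)), V), V) = Mul(Mul(2, Pow(V, 2), Pow(Add(-4, V), -1)), V) = Mul(2, Pow(V, 3), Pow(Add(-4, V), -1)))
Mul(Add(-22034, Function('Q')(-33)), Add(16616, 35290)) = Mul(Add(-22034, Mul(2, Pow(-33, 3), Pow(Add(-4, -33), -1))), Add(16616, 35290)) = Mul(Add(-22034, Mul(2, -35937, Pow(-37, -1))), 51906) = Mul(Add(-22034, Mul(2, -35937, Rational(-1, 37))), 51906) = Mul(Add(-22034, Rational(71874, 37)), 51906) = Mul(Rational(-743384, 37), 51906) = Rational(-38586089904, 37)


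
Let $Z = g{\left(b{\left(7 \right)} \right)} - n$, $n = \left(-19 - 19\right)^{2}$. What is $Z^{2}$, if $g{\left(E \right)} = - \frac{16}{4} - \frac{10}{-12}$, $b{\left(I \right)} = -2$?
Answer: $\frac{75394489}{36} \approx 2.0943 \cdot 10^{6}$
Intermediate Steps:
$n = 1444$ ($n = \left(-38\right)^{2} = 1444$)
$g{\left(E \right)} = - \frac{19}{6}$ ($g{\left(E \right)} = \left(-16\right) \frac{1}{4} - - \frac{5}{6} = -4 + \frac{5}{6} = - \frac{19}{6}$)
$Z = - \frac{8683}{6}$ ($Z = - \frac{19}{6} - 1444 = - \frac{8683}{6} \approx -1447.2$)
$Z^{2} = \left(- \frac{8683}{6}\right)^{2} = \frac{75394489}{36}$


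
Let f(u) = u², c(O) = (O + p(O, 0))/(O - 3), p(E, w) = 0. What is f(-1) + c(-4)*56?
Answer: 33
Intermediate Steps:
c(O) = O/(-3 + O) (c(O) = (O + 0)/(O - 3) = O/(-3 + O))
f(-1) + c(-4)*56 = (-1)² - 4/(-3 - 4)*56 = 1 - 4/(-7)*56 = 1 - 4*(-⅐)*56 = 1 + (4/7)*56 = 1 + 32 = 33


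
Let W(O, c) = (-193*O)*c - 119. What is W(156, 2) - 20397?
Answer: -80732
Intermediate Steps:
W(O, c) = -119 - 193*O*c (W(O, c) = -193*O*c - 119 = -119 - 193*O*c)
W(156, 2) - 20397 = (-119 - 193*156*2) - 20397 = (-119 - 60216) - 20397 = -60335 - 20397 = -80732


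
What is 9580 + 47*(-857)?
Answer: -30699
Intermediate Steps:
9580 + 47*(-857) = 9580 - 40279 = -30699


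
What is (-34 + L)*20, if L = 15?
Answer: -380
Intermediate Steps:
(-34 + L)*20 = (-34 + 15)*20 = -19*20 = -380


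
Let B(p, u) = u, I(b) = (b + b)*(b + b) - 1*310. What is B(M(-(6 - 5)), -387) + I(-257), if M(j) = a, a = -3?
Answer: 263499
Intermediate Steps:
M(j) = -3
I(b) = -310 + 4*b**2 (I(b) = (2*b)*(2*b) - 310 = 4*b**2 - 310 = -310 + 4*b**2)
B(M(-(6 - 5)), -387) + I(-257) = -387 + (-310 + 4*(-257)**2) = -387 + (-310 + 4*66049) = -387 + (-310 + 264196) = -387 + 263886 = 263499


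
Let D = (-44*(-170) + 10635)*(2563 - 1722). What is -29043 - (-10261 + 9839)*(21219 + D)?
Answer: 6437975105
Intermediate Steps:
D = 15234715 (D = (7480 + 10635)*841 = 18115*841 = 15234715)
-29043 - (-10261 + 9839)*(21219 + D) = -29043 - (-10261 + 9839)*(21219 + 15234715) = -29043 - (-422)*15255934 = -29043 - 1*(-6438004148) = -29043 + 6438004148 = 6437975105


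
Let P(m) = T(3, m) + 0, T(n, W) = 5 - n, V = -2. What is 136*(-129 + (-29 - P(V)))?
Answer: -21760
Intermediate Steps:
P(m) = 2 (P(m) = (5 - 1*3) + 0 = (5 - 3) + 0 = 2 + 0 = 2)
136*(-129 + (-29 - P(V))) = 136*(-129 + (-29 - 1*2)) = 136*(-129 + (-29 - 2)) = 136*(-129 - 31) = 136*(-160) = -21760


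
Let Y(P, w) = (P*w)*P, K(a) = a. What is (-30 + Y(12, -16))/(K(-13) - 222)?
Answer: 2334/235 ≈ 9.9319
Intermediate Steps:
Y(P, w) = w*P²
(-30 + Y(12, -16))/(K(-13) - 222) = (-30 - 16*12²)/(-13 - 222) = (-30 - 16*144)/(-235) = (-30 - 2304)*(-1/235) = -2334*(-1/235) = 2334/235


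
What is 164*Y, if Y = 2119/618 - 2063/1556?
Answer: 41455715/120201 ≈ 344.89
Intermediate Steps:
Y = 1011115/480804 (Y = 2119*(1/618) - 2063*1/1556 = 2119/618 - 2063/1556 = 1011115/480804 ≈ 2.1030)
164*Y = 164*(1011115/480804) = 41455715/120201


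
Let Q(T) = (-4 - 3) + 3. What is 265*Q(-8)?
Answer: -1060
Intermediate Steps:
Q(T) = -4 (Q(T) = -7 + 3 = -4)
265*Q(-8) = 265*(-4) = -1060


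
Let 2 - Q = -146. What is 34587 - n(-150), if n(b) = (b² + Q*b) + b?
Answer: 34437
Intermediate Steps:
Q = 148 (Q = 2 - 1*(-146) = 2 + 146 = 148)
n(b) = b² + 149*b (n(b) = (b² + 148*b) + b = b² + 149*b)
34587 - n(-150) = 34587 - (-150)*(149 - 150) = 34587 - (-150)*(-1) = 34587 - 1*150 = 34587 - 150 = 34437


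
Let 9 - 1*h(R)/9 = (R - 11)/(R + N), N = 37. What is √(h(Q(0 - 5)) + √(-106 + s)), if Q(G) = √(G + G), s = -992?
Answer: √3*√((1032 + 24*I*√10 + I*√122*(37 + I*√10))/(37 + I*√10)) ≈ 9.3046 + 1.7274*I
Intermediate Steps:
Q(G) = √2*√G (Q(G) = √(2*G) = √2*√G)
h(R) = 81 - 9*(-11 + R)/(37 + R) (h(R) = 81 - 9*(R - 11)/(R + 37) = 81 - 9*(-11 + R)/(37 + R))
√(h(Q(0 - 5)) + √(-106 + s)) = √(72*(43 + √2*√(0 - 5))/(37 + √2*√(0 - 5)) + √(-106 - 992)) = √(72*(43 + √2*√(-5))/(37 + √2*√(-5)) + √(-1098)) = √(72*(43 + √2*(I*√5))/(37 + √2*(I*√5)) + 3*I*√122) = √(72*(43 + I*√10)/(37 + I*√10) + 3*I*√122) = √(3*I*√122 + 72*(43 + I*√10)/(37 + I*√10))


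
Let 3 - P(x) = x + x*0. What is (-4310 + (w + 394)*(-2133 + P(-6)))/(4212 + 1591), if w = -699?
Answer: 91930/829 ≈ 110.89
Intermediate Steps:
P(x) = 3 - x (P(x) = 3 - (x + x*0) = 3 - (x + 0) = 3 - x)
(-4310 + (w + 394)*(-2133 + P(-6)))/(4212 + 1591) = (-4310 + (-699 + 394)*(-2133 + (3 - 1*(-6))))/(4212 + 1591) = (-4310 - 305*(-2133 + (3 + 6)))/5803 = (-4310 - 305*(-2133 + 9))*(1/5803) = (-4310 - 305*(-2124))*(1/5803) = (-4310 + 647820)*(1/5803) = 643510*(1/5803) = 91930/829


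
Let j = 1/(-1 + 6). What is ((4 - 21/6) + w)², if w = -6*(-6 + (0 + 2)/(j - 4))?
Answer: 2271049/1444 ≈ 1572.7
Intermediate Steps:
j = ⅕ (j = 1/5 = ⅕ ≈ 0.20000)
w = 744/19 (w = -6*(-6 + (0 + 2)/(⅕ - 4)) = -6*(-6 + 2/(-19/5)) = -6*(-6 + 2*(-5/19)) = -6*(-6 - 10/19) = -6*(-124/19) = 744/19 ≈ 39.158)
((4 - 21/6) + w)² = ((4 - 21/6) + 744/19)² = ((4 - 3*7/6) + 744/19)² = ((4 - 7/2) + 744/19)² = (½ + 744/19)² = (1507/38)² = 2271049/1444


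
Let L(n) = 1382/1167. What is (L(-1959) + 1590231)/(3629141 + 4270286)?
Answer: 1855800959/9218631309 ≈ 0.20131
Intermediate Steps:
L(n) = 1382/1167 (L(n) = 1382*(1/1167) = 1382/1167)
(L(-1959) + 1590231)/(3629141 + 4270286) = (1382/1167 + 1590231)/(3629141 + 4270286) = (1855800959/1167)/7899427 = (1855800959/1167)*(1/7899427) = 1855800959/9218631309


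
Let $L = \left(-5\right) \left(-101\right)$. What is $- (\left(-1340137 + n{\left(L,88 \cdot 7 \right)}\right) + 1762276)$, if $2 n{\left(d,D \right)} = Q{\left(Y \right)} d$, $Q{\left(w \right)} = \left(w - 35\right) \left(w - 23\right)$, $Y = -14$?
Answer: $- \frac{1759843}{2} \approx -8.7992 \cdot 10^{5}$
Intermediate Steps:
$L = 505$
$Q{\left(w \right)} = \left(-35 + w\right) \left(-23 + w\right)$
$n{\left(d,D \right)} = \frac{1813 d}{2}$ ($n{\left(d,D \right)} = \frac{\left(805 + \left(-14\right)^{2} - -812\right) d}{2} = \frac{\left(805 + 196 + 812\right) d}{2} = \frac{1813 d}{2}$)
$- (\left(-1340137 + n{\left(L,88 \cdot 7 \right)}\right) + 1762276) = - (\left(-1340137 + \frac{1813}{2} \cdot 505\right) + 1762276) = - (\left(-1340137 + \frac{915565}{2}\right) + 1762276) = - (- \frac{1764709}{2} + 1762276) = \left(-1\right) \frac{1759843}{2} = - \frac{1759843}{2}$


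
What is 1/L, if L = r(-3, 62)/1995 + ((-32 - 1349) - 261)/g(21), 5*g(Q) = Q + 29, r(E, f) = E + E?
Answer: -133/21839 ≈ -0.0060900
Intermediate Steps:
r(E, f) = 2*E
g(Q) = 29/5 + Q/5 (g(Q) = (Q + 29)/5 = (29 + Q)/5 = 29/5 + Q/5)
L = -21839/133 (L = (2*(-3))/1995 + ((-32 - 1349) - 261)/(29/5 + (⅕)*21) = -6*1/1995 + (-1381 - 261)/(29/5 + 21/5) = -2/665 - 1642/10 = -2/665 - 1642*⅒ = -2/665 - 821/5 = -21839/133 ≈ -164.20)
1/L = 1/(-21839/133) = -133/21839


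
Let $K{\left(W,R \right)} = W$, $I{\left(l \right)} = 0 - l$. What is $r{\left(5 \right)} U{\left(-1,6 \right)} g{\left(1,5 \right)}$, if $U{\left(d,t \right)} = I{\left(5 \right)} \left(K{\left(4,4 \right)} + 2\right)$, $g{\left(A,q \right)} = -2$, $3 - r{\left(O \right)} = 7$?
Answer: $-240$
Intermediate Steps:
$I{\left(l \right)} = - l$
$r{\left(O \right)} = -4$ ($r{\left(O \right)} = 3 - 7 = -4$)
$U{\left(d,t \right)} = -30$ ($U{\left(d,t \right)} = \left(-1\right) 5 \left(4 + 2\right) = \left(-5\right) 6 = -30$)
$r{\left(5 \right)} U{\left(-1,6 \right)} g{\left(1,5 \right)} = \left(-4\right) \left(-30\right) \left(-2\right) = 120 \left(-2\right) = -240$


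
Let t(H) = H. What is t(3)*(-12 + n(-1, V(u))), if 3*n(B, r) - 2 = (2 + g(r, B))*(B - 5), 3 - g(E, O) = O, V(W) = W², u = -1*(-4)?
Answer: -70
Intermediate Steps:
u = 4
g(E, O) = 3 - O
n(B, r) = ⅔ + (-5 + B)*(5 - B)/3 (n(B, r) = ⅔ + ((2 + (3 - B))*(B - 5))/3 = ⅔ + ((5 - B)*(-5 + B))/3 = ⅔ + ((-5 + B)*(5 - B))/3 = ⅔ + (-5 + B)*(5 - B)/3)
t(3)*(-12 + n(-1, V(u))) = 3*(-12 + (-23/3 - ⅓*(-1)² + (10/3)*(-1))) = 3*(-12 + (-23/3 - ⅓*1 - 10/3)) = 3*(-12 + (-23/3 - ⅓ - 10/3)) = 3*(-12 - 34/3) = 3*(-70/3) = -70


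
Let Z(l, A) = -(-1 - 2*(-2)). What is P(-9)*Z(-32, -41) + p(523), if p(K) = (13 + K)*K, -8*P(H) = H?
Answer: 2242597/8 ≈ 2.8032e+5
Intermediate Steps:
P(H) = -H/8
Z(l, A) = -3 (Z(l, A) = -(-1 + 4) = -1*3 = -3)
p(K) = K*(13 + K)
P(-9)*Z(-32, -41) + p(523) = -⅛*(-9)*(-3) + 523*(13 + 523) = (9/8)*(-3) + 523*536 = -27/8 + 280328 = 2242597/8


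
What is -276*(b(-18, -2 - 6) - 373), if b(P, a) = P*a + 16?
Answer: 58788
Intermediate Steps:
b(P, a) = 16 + P*a
-276*(b(-18, -2 - 6) - 373) = -276*((16 - 18*(-2 - 6)) - 373) = -276*((16 - 18*(-8)) - 373) = -276*((16 + 144) - 373) = -276*(160 - 373) = -276*(-213) = 58788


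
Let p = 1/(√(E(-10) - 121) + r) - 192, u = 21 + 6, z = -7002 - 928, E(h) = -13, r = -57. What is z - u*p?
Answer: -9288179/3383 + 27*I*√134/3383 ≈ -2745.5 + 0.092388*I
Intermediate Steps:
z = -7930
u = 27
p = -192 + 1/(-57 + I*√134) (p = 1/(√(-13 - 121) - 57) - 192 = 1/(√(-134) - 57) - 192 = 1/(I*√134 - 57) - 192 = 1/(-57 + I*√134) - 192 = -192 + 1/(-57 + I*√134) ≈ -192.02 - 0.0034218*I)
z - u*p = -7930 - 27*(-649593/3383 - I*√134/3383) = -7930 - (-17539011/3383 - 27*I*√134/3383) = -7930 + (17539011/3383 + 27*I*√134/3383) = -9288179/3383 + 27*I*√134/3383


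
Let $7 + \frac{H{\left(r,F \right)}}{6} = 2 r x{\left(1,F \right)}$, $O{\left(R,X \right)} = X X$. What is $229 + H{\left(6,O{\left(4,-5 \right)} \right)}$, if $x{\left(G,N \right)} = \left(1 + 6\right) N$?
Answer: $12787$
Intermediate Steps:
$x{\left(G,N \right)} = 7 N$
$O{\left(R,X \right)} = X^{2}$
$H{\left(r,F \right)} = -42 + 84 F r$ ($H{\left(r,F \right)} = -42 + 6 \cdot 2 r 7 F = -42 + 6 \cdot 14 F r = -42 + 84 F r$)
$229 + H{\left(6,O{\left(4,-5 \right)} \right)} = 229 - \left(42 - 84 \left(-5\right)^{2} \cdot 6\right) = 229 - \left(42 - 12600\right) = 229 + \left(-42 + 12600\right) = 229 + 12558 = 12787$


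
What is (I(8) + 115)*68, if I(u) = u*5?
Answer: 10540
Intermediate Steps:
I(u) = 5*u
(I(8) + 115)*68 = (5*8 + 115)*68 = (40 + 115)*68 = 155*68 = 10540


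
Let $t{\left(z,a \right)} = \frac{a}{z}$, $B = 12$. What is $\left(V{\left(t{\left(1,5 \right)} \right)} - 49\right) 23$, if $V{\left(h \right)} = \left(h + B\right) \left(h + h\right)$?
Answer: $2783$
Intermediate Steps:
$V{\left(h \right)} = 2 h \left(12 + h\right)$ ($V{\left(h \right)} = \left(h + 12\right) \left(h + h\right) = \left(12 + h\right) 2 h = 2 h \left(12 + h\right)$)
$\left(V{\left(t{\left(1,5 \right)} \right)} - 49\right) 23 = \left(2 \cdot \frac{5}{1} \left(12 + \frac{5}{1}\right) - 49\right) 23 = \left(2 \cdot 5 \cdot 1 \left(12 + 5 \cdot 1\right) - 49\right) 23 = \left(2 \cdot 5 \left(12 + 5\right) - 49\right) 23 = \left(2 \cdot 5 \cdot 17 - 49\right) 23 = \left(170 - 49\right) 23 = 121 \cdot 23 = 2783$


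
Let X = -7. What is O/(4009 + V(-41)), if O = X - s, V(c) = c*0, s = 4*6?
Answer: -31/4009 ≈ -0.0077326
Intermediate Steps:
s = 24
V(c) = 0
O = -31 (O = -7 - 1*24 = -7 - 24 = -31)
O/(4009 + V(-41)) = -31/(4009 + 0) = -31/4009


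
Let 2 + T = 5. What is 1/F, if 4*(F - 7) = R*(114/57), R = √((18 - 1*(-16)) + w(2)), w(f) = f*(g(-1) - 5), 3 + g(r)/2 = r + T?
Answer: 7/44 - √5/44 ≈ 0.10827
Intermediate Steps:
T = 3 (T = -2 + 5 = 3)
g(r) = 2*r (g(r) = -6 + 2*(r + 3) = -6 + 2*(3 + r) = -6 + (6 + 2*r) = 2*r)
w(f) = -7*f (w(f) = f*(2*(-1) - 5) = f*(-2 - 5) = f*(-7) = -7*f)
R = 2*√5 (R = √((18 - 1*(-16)) - 7*2) = √((18 + 16) - 14) = √(34 - 14) = √20 = 2*√5 ≈ 4.4721)
F = 7 + √5 (F = 7 + ((2*√5)*(114/57))/4 = 7 + ((2*√5)*(114*(1/57)))/4 = 7 + ((2*√5)*2)/4 = 7 + (4*√5)/4 = 7 + √5 ≈ 9.2361)
1/F = 1/(7 + √5)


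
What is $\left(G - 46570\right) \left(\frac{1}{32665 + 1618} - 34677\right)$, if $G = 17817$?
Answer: $\frac{34182474707270}{34283} \approx 9.9707 \cdot 10^{8}$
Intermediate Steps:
$\left(G - 46570\right) \left(\frac{1}{32665 + 1618} - 34677\right) = \left(17817 - 46570\right) \left(\frac{1}{32665 + 1618} - 34677\right) = - 28753 \left(\frac{1}{34283} - 34677\right) = \left(-28753\right) \left(- \frac{1188831590}{34283}\right) = \frac{34182474707270}{34283}$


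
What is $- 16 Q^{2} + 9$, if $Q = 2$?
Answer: $-55$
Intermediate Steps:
$- 16 Q^{2} + 9 = - 16 \cdot 2^{2} + 9 = \left(-16\right) 4 + 9 = -64 + 9 = -55$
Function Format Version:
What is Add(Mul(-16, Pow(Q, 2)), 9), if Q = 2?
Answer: -55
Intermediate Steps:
Add(Mul(-16, Pow(Q, 2)), 9) = Add(Mul(-16, Pow(2, 2)), 9) = Add(Mul(-16, 4), 9) = Add(-64, 9) = -55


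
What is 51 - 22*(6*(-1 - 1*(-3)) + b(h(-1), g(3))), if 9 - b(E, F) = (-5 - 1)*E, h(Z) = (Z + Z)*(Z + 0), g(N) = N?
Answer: -675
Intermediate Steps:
h(Z) = 2*Z² (h(Z) = (2*Z)*Z = 2*Z²)
b(E, F) = 9 + 6*E (b(E, F) = 9 - (-5 - 1)*E = 9 - (-6)*E = 9 + 6*E)
51 - 22*(6*(-1 - 1*(-3)) + b(h(-1), g(3))) = 51 - 22*(6*(-1 - 1*(-3)) + (9 + 6*(2*(-1)²))) = 51 - 22*(6*(-1 + 3) + (9 + 6*(2*1))) = 51 - 22*(6*2 + (9 + 6*2)) = 51 - 22*(12 + (9 + 12)) = 51 - 22*(12 + 21) = 51 - 22*33 = 51 - 726 = -675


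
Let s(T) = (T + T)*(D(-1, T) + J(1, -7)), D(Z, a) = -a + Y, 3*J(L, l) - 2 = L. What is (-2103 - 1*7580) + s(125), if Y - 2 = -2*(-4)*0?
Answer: -40183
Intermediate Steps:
J(L, l) = ⅔ + L/3
Y = 2 (Y = 2 - 2*(-4)*0 = 2 + 8*0 = 2 + 0 = 2)
D(Z, a) = 2 - a (D(Z, a) = -a + 2 = 2 - a)
s(T) = 2*T*(3 - T) (s(T) = (T + T)*((2 - T) + (⅔ + (⅓)*1)) = (2*T)*((2 - T) + (⅔ + ⅓)) = (2*T)*((2 - T) + 1) = (2*T)*(3 - T) = 2*T*(3 - T))
(-2103 - 1*7580) + s(125) = (-2103 - 1*7580) + 2*125*(3 - 1*125) = (-2103 - 7580) + 2*125*(3 - 125) = -9683 + 2*125*(-122) = -9683 - 30500 = -40183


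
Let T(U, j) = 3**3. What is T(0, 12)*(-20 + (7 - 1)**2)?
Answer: 432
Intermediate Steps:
T(U, j) = 27
T(0, 12)*(-20 + (7 - 1)**2) = 27*(-20 + (7 - 1)**2) = 27*(-20 + 6**2) = 27*(-20 + 36) = 27*16 = 432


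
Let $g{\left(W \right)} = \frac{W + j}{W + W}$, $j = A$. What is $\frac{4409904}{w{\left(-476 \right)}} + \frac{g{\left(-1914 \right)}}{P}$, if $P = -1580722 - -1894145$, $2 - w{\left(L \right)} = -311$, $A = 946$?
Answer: $\frac{10931671337090}{775892883} \approx 14089.0$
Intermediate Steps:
$w{\left(L \right)} = 313$ ($w{\left(L \right)} = 2 - -311 = 2 + 311 = 313$)
$j = 946$
$g{\left(W \right)} = \frac{946 + W}{2 W}$ ($g{\left(W \right)} = \frac{W + 946}{W + W} = \frac{946 + W}{2 W}$)
$P = 313423$ ($P = -1580722 + 1894145 = 313423$)
$\frac{4409904}{w{\left(-476 \right)}} + \frac{g{\left(-1914 \right)}}{P} = \frac{4409904}{313} + \frac{\frac{1}{2} \frac{1}{-1914} \left(946 - 1914\right)}{313423} = 4409904 \cdot \frac{1}{313} + \frac{1}{2} \left(- \frac{1}{1914}\right) \left(-968\right) \frac{1}{313423} = \frac{4409904}{313} + \frac{22}{87} \cdot \frac{1}{313423} = \frac{4409904}{313} + \frac{2}{2478891} = \frac{10931671337090}{775892883}$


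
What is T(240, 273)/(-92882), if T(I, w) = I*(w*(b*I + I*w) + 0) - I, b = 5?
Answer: -2185747080/46441 ≈ -47065.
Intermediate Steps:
T(I, w) = -I + I*w*(5*I + I*w) (T(I, w) = I*(w*(5*I + I*w) + 0) - I = I*(w*(5*I + I*w)) - I = I*w*(5*I + I*w) - I = -I + I*w*(5*I + I*w))
T(240, 273)/(-92882) = (240*(-1 + 240*273² + 5*240*273))/(-92882) = (240*(-1 + 240*74529 + 327600))*(-1/92882) = (240*(-1 + 17886960 + 327600))*(-1/92882) = (240*18214559)*(-1/92882) = 4371494160*(-1/92882) = -2185747080/46441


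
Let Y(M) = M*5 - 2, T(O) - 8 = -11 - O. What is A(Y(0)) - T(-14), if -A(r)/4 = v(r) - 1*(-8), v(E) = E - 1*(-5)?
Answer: -55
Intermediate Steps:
v(E) = 5 + E (v(E) = E + 5 = 5 + E)
T(O) = -3 - O (T(O) = 8 + (-11 - O) = -3 - O)
Y(M) = -2 + 5*M (Y(M) = 5*M - 2 = -2 + 5*M)
A(r) = -52 - 4*r (A(r) = -4*((5 + r) - 1*(-8)) = -4*((5 + r) + 8) = -4*(13 + r) = -52 - 4*r)
A(Y(0)) - T(-14) = (-52 - 4*(-2 + 5*0)) - (-3 - 1*(-14)) = (-52 - 4*(-2 + 0)) - (-3 + 14) = (-52 - 4*(-2)) - 1*11 = (-52 + 8) - 11 = -44 - 11 = -55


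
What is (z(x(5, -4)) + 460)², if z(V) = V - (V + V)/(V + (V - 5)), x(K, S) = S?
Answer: 35046400/169 ≈ 2.0738e+5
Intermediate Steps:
z(V) = V - 2*V/(-5 + 2*V) (z(V) = V - 2*V/(V + (-5 + V)) = V - 2*V/(-5 + 2*V))
(z(x(5, -4)) + 460)² = (-4*(-7 + 2*(-4))/(-5 + 2*(-4)) + 460)² = (-4*(-7 - 8)/(-5 - 8) + 460)² = (-4*(-15)/(-13) + 460)² = (-4*(-1/13)*(-15) + 460)² = (-60/13 + 460)² = (5920/13)² = 35046400/169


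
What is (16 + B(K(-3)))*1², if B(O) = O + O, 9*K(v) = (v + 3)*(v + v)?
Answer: 16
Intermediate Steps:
K(v) = 2*v*(3 + v)/9 (K(v) = ((v + 3)*(v + v))/9 = ((3 + v)*(2*v))/9 = (2*v*(3 + v))/9 = 2*v*(3 + v)/9)
B(O) = 2*O
(16 + B(K(-3)))*1² = (16 + 2*((2/9)*(-3)*(3 - 3)))*1² = (16 + 2*((2/9)*(-3)*0))*1 = (16 + 2*0)*1 = (16 + 0)*1 = 16*1 = 16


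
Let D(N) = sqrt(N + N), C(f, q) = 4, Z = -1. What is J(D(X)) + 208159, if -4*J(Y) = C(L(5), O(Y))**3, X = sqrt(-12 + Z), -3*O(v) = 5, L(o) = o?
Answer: 208143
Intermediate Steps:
O(v) = -5/3 (O(v) = -1/3*5 = -5/3)
X = I*sqrt(13) (X = sqrt(-12 - 1) = sqrt(-13) = I*sqrt(13) ≈ 3.6056*I)
D(N) = sqrt(2)*sqrt(N) (D(N) = sqrt(2*N) = sqrt(2)*sqrt(N))
J(Y) = -16 (J(Y) = -1/4*4**3 = -1/4*64 = -16)
J(D(X)) + 208159 = -16 + 208159 = 208143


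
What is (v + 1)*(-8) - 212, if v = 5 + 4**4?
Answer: -2308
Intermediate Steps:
v = 261 (v = 5 + 256 = 261)
(v + 1)*(-8) - 212 = (261 + 1)*(-8) - 212 = 262*(-8) - 212 = -2096 - 212 = -2308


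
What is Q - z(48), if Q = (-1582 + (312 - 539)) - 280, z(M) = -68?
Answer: -2021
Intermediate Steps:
Q = -2089 (Q = (-1582 - 227) - 280 = -1809 - 280 = -2089)
Q - z(48) = -2089 - 1*(-68) = -2089 + 68 = -2021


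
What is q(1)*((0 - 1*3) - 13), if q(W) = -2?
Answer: 32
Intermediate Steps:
q(1)*((0 - 1*3) - 13) = -2*((0 - 1*3) - 13) = -2*((0 - 3) - 13) = -2*(-3 - 13) = -2*(-16) = 32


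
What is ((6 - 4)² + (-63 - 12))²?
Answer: 5041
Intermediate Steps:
((6 - 4)² + (-63 - 12))² = (2² - 75)² = (4 - 75)² = (-71)² = 5041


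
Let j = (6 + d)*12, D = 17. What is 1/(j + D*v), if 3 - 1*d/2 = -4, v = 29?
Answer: 1/733 ≈ 0.0013643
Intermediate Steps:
d = 14 (d = 6 - 2*(-4) = 6 + 8 = 14)
j = 240 (j = (6 + 14)*12 = 20*12 = 240)
1/(j + D*v) = 1/(240 + 17*29) = 1/(240 + 493) = 1/733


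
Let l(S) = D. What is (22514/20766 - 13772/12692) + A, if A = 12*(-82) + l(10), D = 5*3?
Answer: -31923986179/32945259 ≈ -969.00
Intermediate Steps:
D = 15
l(S) = 15
A = -969 (A = 12*(-82) + 15 = -984 + 15 = -969)
(22514/20766 - 13772/12692) + A = (22514/20766 - 13772/12692) - 969 = (22514*(1/20766) - 13772*1/12692) - 969 = (11257/10383 - 3443/3173) - 969 = -30208/32945259 - 969 = -31923986179/32945259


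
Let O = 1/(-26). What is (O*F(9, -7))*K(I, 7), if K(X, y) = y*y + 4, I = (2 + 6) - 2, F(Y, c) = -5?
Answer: 265/26 ≈ 10.192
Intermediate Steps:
O = -1/26 ≈ -0.038462
I = 6 (I = 8 - 2 = 6)
K(X, y) = 4 + y**2 (K(X, y) = y**2 + 4 = 4 + y**2)
(O*F(9, -7))*K(I, 7) = (-1/26*(-5))*(4 + 7**2) = 5*(4 + 49)/26 = (5/26)*53 = 265/26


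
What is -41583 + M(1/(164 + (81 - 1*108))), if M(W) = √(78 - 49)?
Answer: -41583 + √29 ≈ -41578.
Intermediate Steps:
M(W) = √29
-41583 + M(1/(164 + (81 - 1*108))) = -41583 + √29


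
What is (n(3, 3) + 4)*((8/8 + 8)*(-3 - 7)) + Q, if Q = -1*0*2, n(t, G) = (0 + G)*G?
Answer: -1170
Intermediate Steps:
n(t, G) = G² (n(t, G) = G*G = G²)
Q = 0 (Q = 0*2 = 0)
(n(3, 3) + 4)*((8/8 + 8)*(-3 - 7)) + Q = (3² + 4)*((8/8 + 8)*(-3 - 7)) + 0 = (9 + 4)*((8*(⅛) + 8)*(-10)) + 0 = 13*((1 + 8)*(-10)) + 0 = 13*(9*(-10)) + 0 = 13*(-90) + 0 = -1170 + 0 = -1170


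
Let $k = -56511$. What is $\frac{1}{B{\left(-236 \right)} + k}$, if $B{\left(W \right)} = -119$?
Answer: $- \frac{1}{56630} \approx -1.7658 \cdot 10^{-5}$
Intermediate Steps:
$\frac{1}{B{\left(-236 \right)} + k} = \frac{1}{-119 - 56511} = \frac{1}{-56630} = - \frac{1}{56630}$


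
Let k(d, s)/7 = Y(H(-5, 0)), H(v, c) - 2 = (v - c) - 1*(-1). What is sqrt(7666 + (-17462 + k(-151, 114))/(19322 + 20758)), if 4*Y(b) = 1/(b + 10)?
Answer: sqrt(5472894041870)/26720 ≈ 87.553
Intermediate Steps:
H(v, c) = 3 + v - c (H(v, c) = 2 + ((v - c) - 1*(-1)) = 2 + ((v - c) + 1) = 2 + (1 + v - c) = 3 + v - c)
Y(b) = 1/(4*(10 + b)) (Y(b) = 1/(4*(b + 10)) = 1/(4*(10 + b)))
k(d, s) = 7/32 (k(d, s) = 7*(1/(4*(10 + (3 - 5 - 1*0)))) = 7*(1/(4*(10 + (3 - 5 + 0)))) = 7*(1/(4*(10 - 2))) = 7*((1/4)/8) = 7*((1/4)*(1/8)) = 7*(1/32) = 7/32)
sqrt(7666 + (-17462 + k(-151, 114))/(19322 + 20758)) = sqrt(7666 + (-17462 + 7/32)/(19322 + 20758)) = sqrt(7666 - 558777/32/40080) = sqrt(7666 - 558777/32*1/40080) = sqrt(7666 - 186259/427520) = sqrt(3277182061/427520) = sqrt(5472894041870)/26720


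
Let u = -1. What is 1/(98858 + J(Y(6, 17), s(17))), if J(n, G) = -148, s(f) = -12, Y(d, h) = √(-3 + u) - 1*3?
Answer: 1/98710 ≈ 1.0131e-5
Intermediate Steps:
Y(d, h) = -3 + 2*I (Y(d, h) = √(-3 - 1) - 1*3 = √(-4) - 3 = 2*I - 3 = -3 + 2*I)
1/(98858 + J(Y(6, 17), s(17))) = 1/(98858 - 148) = 1/98710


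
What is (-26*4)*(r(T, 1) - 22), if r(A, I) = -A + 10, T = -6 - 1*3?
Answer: 312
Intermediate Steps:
T = -9 (T = -6 - 3 = -9)
r(A, I) = 10 - A
(-26*4)*(r(T, 1) - 22) = (-26*4)*((10 - 1*(-9)) - 22) = -104*((10 + 9) - 22) = -104*(19 - 22) = -104*(-3) = 312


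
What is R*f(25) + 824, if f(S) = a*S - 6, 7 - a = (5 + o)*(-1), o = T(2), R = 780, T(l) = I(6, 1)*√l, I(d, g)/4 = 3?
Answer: 230144 + 234000*√2 ≈ 5.6107e+5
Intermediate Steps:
I(d, g) = 12 (I(d, g) = 4*3 = 12)
T(l) = 12*√l
o = 12*√2 ≈ 16.971
a = 12 + 12*√2 (a = 7 - (5 + 12*√2)*(-1) = 7 - (-5 - 12*√2) = 7 + (5 + 12*√2) = 12 + 12*√2 ≈ 28.971)
f(S) = -6 + S*(12 + 12*√2) (f(S) = (12 + 12*√2)*S - 6 = S*(12 + 12*√2) - 6 = -6 + S*(12 + 12*√2))
R*f(25) + 824 = 780*(-6 + 12*25*(1 + √2)) + 824 = 780*(-6 + (300 + 300*√2)) + 824 = 780*(294 + 300*√2) + 824 = (229320 + 234000*√2) + 824 = 230144 + 234000*√2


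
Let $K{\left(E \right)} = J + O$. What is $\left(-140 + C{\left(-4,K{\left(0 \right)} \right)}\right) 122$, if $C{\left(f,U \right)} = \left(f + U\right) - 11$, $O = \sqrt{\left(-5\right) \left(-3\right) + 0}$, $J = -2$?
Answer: $-19154 + 122 \sqrt{15} \approx -18682.0$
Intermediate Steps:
$O = \sqrt{15}$ ($O = \sqrt{15 + 0} = \sqrt{15} \approx 3.873$)
$K{\left(E \right)} = -2 + \sqrt{15}$
$C{\left(f,U \right)} = -11 + U + f$ ($C{\left(f,U \right)} = \left(U + f\right) - 11 = -11 + U + f$)
$\left(-140 + C{\left(-4,K{\left(0 \right)} \right)}\right) 122 = \left(-140 - \left(17 - \sqrt{15}\right)\right) 122 = \left(-157 + \sqrt{15}\right) 122 = -19154 + 122 \sqrt{15}$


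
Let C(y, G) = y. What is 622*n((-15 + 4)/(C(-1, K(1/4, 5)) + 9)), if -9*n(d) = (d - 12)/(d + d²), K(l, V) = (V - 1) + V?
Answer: 532432/297 ≈ 1792.7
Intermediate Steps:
K(l, V) = -1 + 2*V (K(l, V) = (-1 + V) + V = -1 + 2*V)
n(d) = -(-12 + d)/(9*(d + d²)) (n(d) = -(d - 12)/(9*(d + d²)) = -(-12 + d)/(9*(d + d²)))
622*n((-15 + 4)/(C(-1, K(1/4, 5)) + 9)) = 622*((12 - (-15 + 4)/(-1 + 9))/(9*(((-15 + 4)/(-1 + 9)))*(1 + (-15 + 4)/(-1 + 9)))) = 622*((12 - (-11)/8)/(9*((-11/8))*(1 - 11/8))) = 622*((12 - (-11)/8)/(9*((-11*⅛))*(1 - 11*⅛))) = 622*((12 - 1*(-11/8))/(9*(-11/8)*(1 - 11/8))) = 622*((⅑)*(-8/11)*(12 + 11/8)/(-3/8)) = 622*((⅑)*(-8/11)*(-8/3)*(107/8)) = 622*(856/297) = 532432/297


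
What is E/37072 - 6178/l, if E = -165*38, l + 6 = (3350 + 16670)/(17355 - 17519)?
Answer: 4678669843/97332536 ≈ 48.069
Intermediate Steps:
l = -5251/41 (l = -6 + (3350 + 16670)/(17355 - 17519) = -6 + 20020/(-164) = -6 + 20020*(-1/164) = -6 - 5005/41 = -5251/41 ≈ -128.07)
E = -6270
E/37072 - 6178/l = -6270/37072 - 6178/(-5251/41) = -6270*1/37072 - 6178*(-41/5251) = -3135/18536 + 253298/5251 = 4678669843/97332536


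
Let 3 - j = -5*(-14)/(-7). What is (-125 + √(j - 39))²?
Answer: (125 - I*√26)² ≈ 15599.0 - 1274.8*I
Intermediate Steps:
j = 13 (j = 3 - (-5*(-14))/(-7) = 3 - 70*(-1)/7 = 3 - 1*(-10) = 3 + 10 = 13)
(-125 + √(j - 39))² = (-125 + √(13 - 39))² = (-125 + √(-26))² = (-125 + I*√26)²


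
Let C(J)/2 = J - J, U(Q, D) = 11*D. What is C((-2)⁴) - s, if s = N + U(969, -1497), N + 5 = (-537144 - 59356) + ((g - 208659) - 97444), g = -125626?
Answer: 1044701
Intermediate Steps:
N = -1028234 (N = -5 + ((-537144 - 59356) + ((-125626 - 208659) - 97444)) = -5 + (-596500 + (-334285 - 97444)) = -5 + (-596500 - 431729) = -5 - 1028229 = -1028234)
C(J) = 0 (C(J) = 2*(J - J) = 2*0 = 0)
s = -1044701 (s = -1028234 + 11*(-1497) = -1028234 - 16467 = -1044701)
C((-2)⁴) - s = 0 - 1*(-1044701) = 0 + 1044701 = 1044701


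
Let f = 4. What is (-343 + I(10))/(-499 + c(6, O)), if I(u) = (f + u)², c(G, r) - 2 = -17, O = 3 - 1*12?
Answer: 147/514 ≈ 0.28599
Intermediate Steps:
O = -9 (O = 3 - 12 = -9)
c(G, r) = -15 (c(G, r) = 2 - 17 = -15)
I(u) = (4 + u)²
(-343 + I(10))/(-499 + c(6, O)) = (-343 + (4 + 10)²)/(-499 - 15) = (-343 + 14²)/(-514) = (-343 + 196)*(-1/514) = -147*(-1/514) = 147/514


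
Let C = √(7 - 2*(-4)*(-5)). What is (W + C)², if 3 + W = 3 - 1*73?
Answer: (73 - I*√33)² ≈ 5296.0 - 838.71*I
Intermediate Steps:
W = -73 (W = -3 + (3 - 1*73) = -3 + (3 - 73) = -3 - 70 = -73)
C = I*√33 (C = √(7 + 8*(-5)) = √(7 - 40) = √(-33) = I*√33 ≈ 5.7446*I)
(W + C)² = (-73 + I*√33)²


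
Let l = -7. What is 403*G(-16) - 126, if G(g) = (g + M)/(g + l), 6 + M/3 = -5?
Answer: 16849/23 ≈ 732.57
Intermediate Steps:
M = -33 (M = -18 + 3*(-5) = -18 - 15 = -33)
G(g) = (-33 + g)/(-7 + g) (G(g) = (g - 33)/(g - 7) = (-33 + g)/(-7 + g))
403*G(-16) - 126 = 403*((-33 - 16)/(-7 - 16)) - 126 = 403*(-49/(-23)) - 126 = 403*(-1/23*(-49)) - 126 = 403*(49/23) - 126 = 19747/23 - 126 = 16849/23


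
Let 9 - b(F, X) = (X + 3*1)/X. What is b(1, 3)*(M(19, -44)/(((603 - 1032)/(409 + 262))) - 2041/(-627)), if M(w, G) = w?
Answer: -1509886/8151 ≈ -185.24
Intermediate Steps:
b(F, X) = 9 - (3 + X)/X (b(F, X) = 9 - (X + 3*1)/X = 9 - (X + 3)/X = 9 - (3 + X)/X)
b(1, 3)*(M(19, -44)/(((603 - 1032)/(409 + 262))) - 2041/(-627)) = (8 - 3/3)*(19/(((603 - 1032)/(409 + 262))) - 2041/(-627)) = (8 - 3*⅓)*(19/((-429/671)) - 2041*(-1/627)) = (8 - 1)*(19/((-429*1/671)) + 2041/627) = 7*(19/(-39/61) + 2041/627) = 7*(19*(-61/39) + 2041/627) = 7*(-1159/39 + 2041/627) = 7*(-215698/8151) = -1509886/8151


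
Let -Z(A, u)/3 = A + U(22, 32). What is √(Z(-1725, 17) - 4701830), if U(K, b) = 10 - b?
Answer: I*√4696589 ≈ 2167.2*I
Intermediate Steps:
Z(A, u) = 66 - 3*A (Z(A, u) = -3*(A + (10 - 1*32)) = -3*(A + (10 - 32)) = -3*(A - 22) = -3*(-22 + A) = 66 - 3*A)
√(Z(-1725, 17) - 4701830) = √((66 - 3*(-1725)) - 4701830) = √((66 + 5175) - 4701830) = √(5241 - 4701830) = √(-4696589) = I*√4696589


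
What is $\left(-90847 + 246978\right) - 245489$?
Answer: $-89358$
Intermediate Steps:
$\left(-90847 + 246978\right) - 245489 = 156131 - 245489 = -89358$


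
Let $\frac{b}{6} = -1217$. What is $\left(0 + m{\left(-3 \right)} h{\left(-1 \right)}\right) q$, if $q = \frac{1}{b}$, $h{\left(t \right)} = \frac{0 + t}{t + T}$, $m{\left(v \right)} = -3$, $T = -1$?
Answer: $\frac{1}{4868} \approx 0.00020542$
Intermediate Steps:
$b = -7302$ ($b = 6 \left(-1217\right) = -7302$)
$h{\left(t \right)} = \frac{t}{-1 + t}$ ($h{\left(t \right)} = \frac{0 + t}{t - 1} = \frac{t}{-1 + t}$)
$q = - \frac{1}{7302}$ ($q = \frac{1}{-7302} = - \frac{1}{7302} \approx -0.00013695$)
$\left(0 + m{\left(-3 \right)} h{\left(-1 \right)}\right) q = \left(0 - 3 \left(- \frac{1}{-1 - 1}\right)\right) \left(- \frac{1}{7302}\right) = \left(0 - 3 \left(- \frac{1}{-2}\right)\right) \left(- \frac{1}{7302}\right) = \left(0 - 3 \left(\left(-1\right) \left(- \frac{1}{2}\right)\right)\right) \left(- \frac{1}{7302}\right) = \left(0 - \frac{3}{2}\right) \left(- \frac{1}{7302}\right) = \left(- \frac{3}{2}\right) \left(- \frac{1}{7302}\right) = \frac{1}{4868}$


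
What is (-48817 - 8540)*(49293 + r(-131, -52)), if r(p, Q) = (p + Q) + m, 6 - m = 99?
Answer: -2811468069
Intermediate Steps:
m = -93 (m = 6 - 1*99 = 6 - 99 = -93)
r(p, Q) = -93 + Q + p (r(p, Q) = (p + Q) - 93 = (Q + p) - 93 = -93 + Q + p)
(-48817 - 8540)*(49293 + r(-131, -52)) = (-48817 - 8540)*(49293 + (-93 - 52 - 131)) = -57357*(49293 - 276) = -57357*49017 = -2811468069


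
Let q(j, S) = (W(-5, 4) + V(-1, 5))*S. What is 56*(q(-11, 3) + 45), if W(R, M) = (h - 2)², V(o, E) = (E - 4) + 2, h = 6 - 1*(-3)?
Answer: 11256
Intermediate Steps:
h = 9 (h = 6 + 3 = 9)
V(o, E) = -2 + E (V(o, E) = (-4 + E) + 2 = -2 + E)
W(R, M) = 49 (W(R, M) = (9 - 2)² = 7² = 49)
q(j, S) = 52*S (q(j, S) = (49 + (-2 + 5))*S = (49 + 3)*S = 52*S)
56*(q(-11, 3) + 45) = 56*(52*3 + 45) = 56*(156 + 45) = 56*201 = 11256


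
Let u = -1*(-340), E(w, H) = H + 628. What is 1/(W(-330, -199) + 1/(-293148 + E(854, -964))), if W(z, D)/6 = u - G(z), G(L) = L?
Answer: 293484/1179805679 ≈ 0.00024876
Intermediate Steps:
E(w, H) = 628 + H
u = 340
W(z, D) = 2040 - 6*z (W(z, D) = 6*(340 - z) = 2040 - 6*z)
1/(W(-330, -199) + 1/(-293148 + E(854, -964))) = 1/((2040 - 6*(-330)) + 1/(-293148 + (628 - 964))) = 1/((2040 + 1980) + 1/(-293148 - 336)) = 1/(4020 + 1/(-293484)) = 1/(4020 - 1/293484) = 1/(1179805679/293484) = 293484/1179805679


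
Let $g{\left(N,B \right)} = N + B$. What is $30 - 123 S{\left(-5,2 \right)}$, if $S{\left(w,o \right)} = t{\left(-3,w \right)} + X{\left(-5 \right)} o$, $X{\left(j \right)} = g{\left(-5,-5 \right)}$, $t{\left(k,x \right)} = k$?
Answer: $2859$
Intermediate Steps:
$g{\left(N,B \right)} = B + N$
$X{\left(j \right)} = -10$ ($X{\left(j \right)} = -5 - 5 = -10$)
$S{\left(w,o \right)} = -3 - 10 o$
$30 - 123 S{\left(-5,2 \right)} = 30 - 123 \left(-3 - 20\right) = 30 - -2829 = 30 + 2829 = 2859$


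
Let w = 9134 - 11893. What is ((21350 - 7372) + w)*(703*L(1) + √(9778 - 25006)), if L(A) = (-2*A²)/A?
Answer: -15773914 + 201942*I*√47 ≈ -1.5774e+7 + 1.3844e+6*I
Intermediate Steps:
w = -2759
L(A) = -2*A
((21350 - 7372) + w)*(703*L(1) + √(9778 - 25006)) = ((21350 - 7372) - 2759)*(703*(-2*1) + √(9778 - 25006)) = (13978 - 2759)*(703*(-2) + √(-15228)) = 11219*(-1406 + 18*I*√47) = -15773914 + 201942*I*√47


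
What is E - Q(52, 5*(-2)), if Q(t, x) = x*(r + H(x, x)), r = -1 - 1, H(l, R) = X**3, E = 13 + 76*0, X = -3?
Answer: -277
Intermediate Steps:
E = 13 (E = 13 + 0 = 13)
H(l, R) = -27 (H(l, R) = (-3)**3 = -27)
r = -2
Q(t, x) = -29*x (Q(t, x) = x*(-2 - 27) = x*(-29) = -29*x)
E - Q(52, 5*(-2)) = 13 - (-29)*5*(-2) = 13 - (-29)*(-10) = 13 - 1*290 = 13 - 290 = -277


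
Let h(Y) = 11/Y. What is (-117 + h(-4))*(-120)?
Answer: 14370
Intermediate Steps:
(-117 + h(-4))*(-120) = (-117 + 11/(-4))*(-120) = (-117 + 11*(-¼))*(-120) = (-117 - 11/4)*(-120) = -479/4*(-120) = 14370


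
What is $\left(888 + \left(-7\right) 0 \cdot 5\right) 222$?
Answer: $197136$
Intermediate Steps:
$\left(888 + \left(-7\right) 0 \cdot 5\right) 222 = \left(888 + 0 \cdot 5\right) 222 = \left(888 + 0\right) 222 = 888 \cdot 222 = 197136$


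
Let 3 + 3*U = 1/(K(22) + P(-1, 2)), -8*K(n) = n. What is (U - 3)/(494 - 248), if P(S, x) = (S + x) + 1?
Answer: -20/1107 ≈ -0.018067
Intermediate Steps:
P(S, x) = 1 + S + x
K(n) = -n/8
U = -13/9 (U = -1 + 1/(3*(-1/8*22 + (1 - 1 + 2))) = -1 + 1/(3*(-11/4 + 2)) = -1 + 1/(3*(-3/4)) = -1 + (1/3)*(-4/3) = -1 - 4/9 = -13/9 ≈ -1.4444)
(U - 3)/(494 - 248) = (-13/9 - 3)/(494 - 248) = -40/9/246 = -40/9*1/246 = -20/1107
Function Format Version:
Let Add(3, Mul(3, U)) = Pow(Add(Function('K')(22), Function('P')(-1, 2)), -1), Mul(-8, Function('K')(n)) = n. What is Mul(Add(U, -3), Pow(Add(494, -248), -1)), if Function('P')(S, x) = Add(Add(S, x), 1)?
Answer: Rational(-20, 1107) ≈ -0.018067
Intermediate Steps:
Function('P')(S, x) = Add(1, S, x)
Function('K')(n) = Mul(Rational(-1, 8), n)
U = Rational(-13, 9) (U = Add(-1, Mul(Rational(1, 3), Pow(Add(Mul(Rational(-1, 8), 22), Add(1, -1, 2)), -1))) = Add(-1, Mul(Rational(1, 3), Pow(Add(Rational(-11, 4), 2), -1))) = Add(-1, Mul(Rational(1, 3), Pow(Rational(-3, 4), -1))) = Add(-1, Mul(Rational(1, 3), Rational(-4, 3))) = Add(-1, Rational(-4, 9)) = Rational(-13, 9) ≈ -1.4444)
Mul(Add(U, -3), Pow(Add(494, -248), -1)) = Mul(Add(Rational(-13, 9), -3), Pow(Add(494, -248), -1)) = Mul(Rational(-40, 9), Pow(246, -1)) = Mul(Rational(-40, 9), Rational(1, 246)) = Rational(-20, 1107)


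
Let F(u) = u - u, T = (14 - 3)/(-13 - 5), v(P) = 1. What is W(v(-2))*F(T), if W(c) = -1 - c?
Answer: 0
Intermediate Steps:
T = -11/18 (T = 11/(-18) = 11*(-1/18) = -11/18 ≈ -0.61111)
F(u) = 0
W(v(-2))*F(T) = (-1 - 1*1)*0 = (-1 - 1)*0 = -2*0 = 0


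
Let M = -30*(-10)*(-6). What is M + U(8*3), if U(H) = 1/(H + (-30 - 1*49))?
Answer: -99001/55 ≈ -1800.0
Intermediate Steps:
U(H) = 1/(-79 + H) (U(H) = 1/(H + (-30 - 49)) = 1/(H - 79) = 1/(-79 + H))
M = -1800 (M = 300*(-6) = -1800)
M + U(8*3) = -1800 + 1/(-79 + 8*3) = -1800 + 1/(-79 + 24) = -1800 + 1/(-55) = -1800 - 1/55 = -99001/55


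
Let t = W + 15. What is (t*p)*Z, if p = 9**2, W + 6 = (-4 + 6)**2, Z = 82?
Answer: 86346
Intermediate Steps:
W = -2 (W = -6 + (-4 + 6)**2 = -6 + 2**2 = -6 + 4 = -2)
p = 81
t = 13 (t = -2 + 15 = 13)
(t*p)*Z = (13*81)*82 = 1053*82 = 86346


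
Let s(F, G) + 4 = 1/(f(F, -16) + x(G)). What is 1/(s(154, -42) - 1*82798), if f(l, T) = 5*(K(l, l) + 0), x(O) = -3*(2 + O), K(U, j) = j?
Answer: -890/73693779 ≈ -1.2077e-5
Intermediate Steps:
x(O) = -6 - 3*O
f(l, T) = 5*l (f(l, T) = 5*(l + 0) = 5*l)
s(F, G) = -4 + 1/(-6 - 3*G + 5*F) (s(F, G) = -4 + 1/(5*F + (-6 - 3*G)) = -4 + 1/(-6 - 3*G + 5*F))
1/(s(154, -42) - 1*82798) = 1/((-25 - 12*(-42) + 20*154)/(6 - 5*154 + 3*(-42)) - 1*82798) = 1/((-25 + 504 + 3080)/(6 - 770 - 126) - 82798) = 1/(3559/(-890) - 82798) = 1/(-1/890*3559 - 82798) = 1/(-3559/890 - 82798) = 1/(-73693779/890) = -890/73693779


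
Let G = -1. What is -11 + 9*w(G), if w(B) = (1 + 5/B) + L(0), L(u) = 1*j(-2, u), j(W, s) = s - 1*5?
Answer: -92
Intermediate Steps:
j(W, s) = -5 + s (j(W, s) = s - 5 = -5 + s)
L(u) = -5 + u (L(u) = 1*(-5 + u) = -5 + u)
w(B) = -4 + 5/B (w(B) = (1 + 5/B) + (-5 + 0) = (1 + 5/B) - 5 = -4 + 5/B)
-11 + 9*w(G) = -11 + 9*(-4 + 5/(-1)) = -11 + 9*(-4 + 5*(-1)) = -11 + 9*(-4 - 5) = -11 + 9*(-9) = -11 - 81 = -92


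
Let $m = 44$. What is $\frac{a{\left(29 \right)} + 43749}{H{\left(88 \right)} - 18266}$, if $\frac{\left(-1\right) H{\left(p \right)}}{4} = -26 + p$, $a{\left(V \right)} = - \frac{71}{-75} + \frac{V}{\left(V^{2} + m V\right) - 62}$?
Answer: $- \frac{449530847}{190231350} \approx -2.3631$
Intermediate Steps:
$a{\left(V \right)} = \frac{71}{75} + \frac{V}{-62 + V^{2} + 44 V}$ ($a{\left(V \right)} = - \frac{71}{-75} + \frac{V}{\left(V^{2} + 44 V\right) - 62} = \left(-71\right) \left(- \frac{1}{75}\right) + \frac{V}{-62 + V^{2} + 44 V} = \frac{71}{75} + \frac{V}{-62 + V^{2} + 44 V}$)
$H{\left(p \right)} = 104 - 4 p$ ($H{\left(p \right)} = - 4 \left(-26 + p\right) = 104 - 4 p$)
$\frac{a{\left(29 \right)} + 43749}{H{\left(88 \right)} - 18266} = \frac{\frac{-4402 + 71 \cdot 29^{2} + 3199 \cdot 29}{75 \left(-62 + 29^{2} + 44 \cdot 29\right)} + 43749}{\left(104 - 352\right) - 18266} = \frac{\frac{-4402 + 71 \cdot 841 + 92771}{75 \left(-62 + 841 + 1276\right)} + 43749}{\left(104 - 352\right) - 18266} = \frac{\frac{-4402 + 59711 + 92771}{75 \cdot 2055} + 43749}{-248 - 18266} = \frac{\frac{1}{75} \cdot \frac{1}{2055} \cdot 148080 + 43749}{-18514} = \left(\frac{9872}{10275} + 43749\right) \left(- \frac{1}{18514}\right) = \frac{449530847}{10275} \left(- \frac{1}{18514}\right) = - \frac{449530847}{190231350}$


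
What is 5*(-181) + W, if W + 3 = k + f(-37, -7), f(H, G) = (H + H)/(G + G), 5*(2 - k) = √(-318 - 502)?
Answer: -6305/7 - 2*I*√205/5 ≈ -900.71 - 5.7271*I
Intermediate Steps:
k = 2 - 2*I*√205/5 (k = 2 - √(-318 - 502)/5 = 2 - 2*I*√205/5 ≈ 2.0 - 5.7271*I)
f(H, G) = H/G (f(H, G) = (2*H)/((2*G)) = (2*H)*(1/(2*G)) = H/G)
W = 30/7 - 2*I*√205/5 (W = -3 + ((2 - 2*I*√205/5) - 37/(-7)) = -3 + ((2 - 2*I*√205/5) - 37*(-⅐)) = -3 + ((2 - 2*I*√205/5) + 37/7) = -3 + (51/7 - 2*I*√205/5) = 30/7 - 2*I*√205/5 ≈ 4.2857 - 5.7271*I)
5*(-181) + W = 5*(-181) + (30/7 - 2*I*√205/5) = -905 + (30/7 - 2*I*√205/5) = -6305/7 - 2*I*√205/5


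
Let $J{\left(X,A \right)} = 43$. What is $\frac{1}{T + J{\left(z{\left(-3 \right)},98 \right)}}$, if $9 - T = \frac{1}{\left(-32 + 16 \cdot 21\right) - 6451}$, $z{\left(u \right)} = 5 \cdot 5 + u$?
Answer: $\frac{6147}{319645} \approx 0.019231$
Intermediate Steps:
$z{\left(u \right)} = 25 + u$
$T = \frac{55324}{6147}$ ($T = 9 - \frac{1}{\left(-32 + 16 \cdot 21\right) - 6451} = 9 - \frac{1}{\left(-32 + 336\right) - 6451} = 9 - \frac{1}{304 - 6451} = 9 - \frac{1}{-6147} = 9 - - \frac{1}{6147} = 9 + \frac{1}{6147} = \frac{55324}{6147} \approx 9.0002$)
$\frac{1}{T + J{\left(z{\left(-3 \right)},98 \right)}} = \frac{1}{\frac{55324}{6147} + 43} = \frac{1}{\frac{319645}{6147}} = \frac{6147}{319645}$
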